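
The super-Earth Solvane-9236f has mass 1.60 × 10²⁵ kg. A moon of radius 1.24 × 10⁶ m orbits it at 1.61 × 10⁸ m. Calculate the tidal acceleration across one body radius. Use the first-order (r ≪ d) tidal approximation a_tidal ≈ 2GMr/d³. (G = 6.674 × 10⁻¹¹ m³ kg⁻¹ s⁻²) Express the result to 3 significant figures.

6.35 × 10⁻⁴ m/s²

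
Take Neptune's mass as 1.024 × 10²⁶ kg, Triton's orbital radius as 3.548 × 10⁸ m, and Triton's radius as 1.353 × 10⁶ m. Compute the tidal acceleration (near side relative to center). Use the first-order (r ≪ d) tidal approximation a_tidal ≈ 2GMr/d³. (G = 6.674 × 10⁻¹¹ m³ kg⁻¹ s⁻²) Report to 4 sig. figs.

4.141 × 10⁻⁴ m/s²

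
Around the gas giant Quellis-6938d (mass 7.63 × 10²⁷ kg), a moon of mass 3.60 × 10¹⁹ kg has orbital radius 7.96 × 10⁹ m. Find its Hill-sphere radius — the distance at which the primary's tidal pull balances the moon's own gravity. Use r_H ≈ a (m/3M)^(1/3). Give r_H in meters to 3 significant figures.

r_H ≈ a (m/3M)^(1/3)
    = (7.96 × 10⁹) × (3.60 × 10¹⁹ / (3 × 7.63 × 10²⁷))^(1/3)
    = 9.26 × 10⁶ m

9.26 × 10⁶ m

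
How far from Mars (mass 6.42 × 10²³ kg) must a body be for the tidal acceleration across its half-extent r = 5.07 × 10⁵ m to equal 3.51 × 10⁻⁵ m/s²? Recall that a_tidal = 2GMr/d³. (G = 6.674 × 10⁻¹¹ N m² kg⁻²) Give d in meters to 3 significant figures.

1.07 × 10⁸ m

2GMr/d³ = a_tidal  ⇒  d = (2GMr / a_tidal)^(1/3)
d = (2 × 6.674×10⁻¹¹ × (6.42 × 10²³) × (5.07 × 10⁵) / (3.51 × 10⁻⁵))^(1/3)
  = 1.07 × 10⁸ m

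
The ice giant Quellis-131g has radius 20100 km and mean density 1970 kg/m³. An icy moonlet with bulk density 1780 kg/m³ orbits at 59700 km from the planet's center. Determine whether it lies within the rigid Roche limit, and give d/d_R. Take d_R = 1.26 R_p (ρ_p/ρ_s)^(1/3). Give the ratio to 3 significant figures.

outside; d/d_R ≈ 2.28

d_R = 1.26 × (20100 km) × (1970/1780)^(1/3) = 26200 km
d/d_R = (59700) / (26200) = 2.28
Since d/d_R > 1, the body is outside the Roche limit.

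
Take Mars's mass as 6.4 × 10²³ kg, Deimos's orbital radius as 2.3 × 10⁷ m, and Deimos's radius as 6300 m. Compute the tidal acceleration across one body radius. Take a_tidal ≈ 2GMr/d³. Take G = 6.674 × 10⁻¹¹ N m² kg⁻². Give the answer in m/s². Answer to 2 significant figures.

4.4 × 10⁻⁵ m/s²

a_tidal = 2GMr/d³
        = 2 × (6.674 × 10⁻¹¹) × (6.4 × 10²³) × (6300) / (2.3 × 10⁷)³
        = 4.4 × 10⁻⁵ m/s²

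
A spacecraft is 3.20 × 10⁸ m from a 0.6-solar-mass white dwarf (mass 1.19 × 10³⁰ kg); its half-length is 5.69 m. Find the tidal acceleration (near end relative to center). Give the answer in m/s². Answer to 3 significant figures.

2.76 × 10⁻⁵ m/s²

Δg = 2GMr/d³
   = 2 × (6.674 × 10⁻¹¹) × (1.19 × 10³⁰) × (5.69) / (3.20 × 10⁸)³
   = 2.76 × 10⁻⁵ m/s²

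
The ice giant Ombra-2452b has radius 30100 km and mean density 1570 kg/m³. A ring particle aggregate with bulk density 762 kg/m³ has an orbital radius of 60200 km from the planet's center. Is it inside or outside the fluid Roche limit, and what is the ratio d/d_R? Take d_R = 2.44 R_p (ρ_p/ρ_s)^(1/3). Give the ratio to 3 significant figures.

d_R = 2.44 × (30100 km) × (1570/762)^(1/3) = 93460 km
d/d_R = (60200) / (93460) = 0.644
Since d/d_R < 1, the body is inside the Roche limit.

inside; d/d_R ≈ 0.644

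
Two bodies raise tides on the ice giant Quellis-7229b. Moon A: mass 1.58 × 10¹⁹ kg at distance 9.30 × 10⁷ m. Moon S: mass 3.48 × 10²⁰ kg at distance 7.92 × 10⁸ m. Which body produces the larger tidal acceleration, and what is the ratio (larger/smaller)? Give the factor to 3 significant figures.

Moon A, by a factor of ≈ 28.0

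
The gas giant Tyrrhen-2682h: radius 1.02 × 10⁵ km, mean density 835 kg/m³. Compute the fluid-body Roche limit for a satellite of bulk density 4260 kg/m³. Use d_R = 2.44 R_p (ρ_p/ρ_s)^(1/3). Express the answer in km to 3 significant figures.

d_R = 2.44 × 1.02 × 10⁵ km × (835/4260)^(1/3)
    = 1.45 × 10⁵ km

1.45 × 10⁵ km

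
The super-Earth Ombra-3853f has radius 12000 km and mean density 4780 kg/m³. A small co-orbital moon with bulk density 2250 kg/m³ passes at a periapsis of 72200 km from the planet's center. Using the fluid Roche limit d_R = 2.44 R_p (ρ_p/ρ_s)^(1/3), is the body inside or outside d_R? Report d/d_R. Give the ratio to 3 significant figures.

outside; d/d_R ≈ 1.92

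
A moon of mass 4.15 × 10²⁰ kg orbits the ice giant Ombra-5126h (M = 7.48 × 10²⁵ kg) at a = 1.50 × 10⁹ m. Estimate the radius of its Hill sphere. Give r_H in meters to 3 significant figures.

r_H ≈ a (m/3M)^(1/3)
    = (1.50 × 10⁹) × (4.15 × 10²⁰ / (3 × 7.48 × 10²⁵))^(1/3)
    = 1.84 × 10⁷ m

1.84 × 10⁷ m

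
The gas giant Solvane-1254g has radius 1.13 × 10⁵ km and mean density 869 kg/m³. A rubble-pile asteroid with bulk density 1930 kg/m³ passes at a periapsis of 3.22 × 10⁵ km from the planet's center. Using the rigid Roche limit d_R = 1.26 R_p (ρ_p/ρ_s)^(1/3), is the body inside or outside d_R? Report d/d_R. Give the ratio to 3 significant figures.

outside; d/d_R ≈ 2.95

d_R = 1.26 × (1.13 × 10⁵ km) × (869/1930)^(1/3) = 1.091 × 10⁵ km
d/d_R = (3.22 × 10⁵) / (1.091 × 10⁵) = 2.95
Since d/d_R > 1, the body is outside the Roche limit.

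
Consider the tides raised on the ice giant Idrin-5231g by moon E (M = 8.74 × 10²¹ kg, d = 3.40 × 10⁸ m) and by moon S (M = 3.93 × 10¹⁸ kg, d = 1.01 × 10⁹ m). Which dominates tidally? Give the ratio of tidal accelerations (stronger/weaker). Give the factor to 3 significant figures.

Moon E, by a factor of ≈ 58300

The tide-raising term goes as M/d³ (the gradient of a 1/d² field).
Moon E: (8.74 × 10²¹) / (3.40 × 10⁸)³ = 2.224 × 10⁻⁴
Moon S: (3.93 × 10¹⁸) / (1.01 × 10⁹)³ = 3.814 × 10⁻⁹
Ratio (larger/smaller) = 58300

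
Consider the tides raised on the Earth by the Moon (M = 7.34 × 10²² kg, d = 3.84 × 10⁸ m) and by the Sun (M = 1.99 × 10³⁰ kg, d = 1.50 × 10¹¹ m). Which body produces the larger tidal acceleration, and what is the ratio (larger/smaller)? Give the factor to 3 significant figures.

The Moon, by a factor of ≈ 2.20

Tidal stretch scales as M/d³; compute that for each body.
The Moon: (7.34 × 10²²) / (3.84 × 10⁸)³ = 1.296 × 10⁻³
The Sun: (1.99 × 10³⁰) / (1.50 × 10¹¹)³ = 5.896 × 10⁻⁴
Ratio (larger/smaller) = 2.20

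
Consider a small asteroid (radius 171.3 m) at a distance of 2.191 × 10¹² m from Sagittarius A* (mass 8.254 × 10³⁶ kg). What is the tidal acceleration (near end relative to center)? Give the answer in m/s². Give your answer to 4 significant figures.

Since r ≪ d, expand the inverse-square field across one radius to get the leading 2GMr/d³ term.
a_tidal = 2GMr/d³
        = 2 × (6.674 × 10⁻¹¹) × (8.254 × 10³⁶) × (171.3) / (2.191 × 10¹²)³
        = 1.794 × 10⁻⁸ m/s²

1.794 × 10⁻⁸ m/s²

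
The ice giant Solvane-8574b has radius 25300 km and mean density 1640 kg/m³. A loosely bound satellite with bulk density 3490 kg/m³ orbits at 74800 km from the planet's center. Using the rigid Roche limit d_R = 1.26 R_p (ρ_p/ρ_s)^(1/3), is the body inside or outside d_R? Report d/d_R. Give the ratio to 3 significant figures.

outside; d/d_R ≈ 3.02

d_R = 1.26 × (25300 km) × (1640/3490)^(1/3) = 24780 km
d/d_R = (74800) / (24780) = 3.02
Since d/d_R > 1, the body is outside the Roche limit.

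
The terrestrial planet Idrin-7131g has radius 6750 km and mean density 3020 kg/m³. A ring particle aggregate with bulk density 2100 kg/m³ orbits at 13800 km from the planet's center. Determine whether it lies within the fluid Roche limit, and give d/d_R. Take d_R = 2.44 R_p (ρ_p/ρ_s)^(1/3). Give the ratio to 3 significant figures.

d_R = 2.44 × (6750 km) × (3020/2100)^(1/3) = 18590 km
d/d_R = (13800) / (18590) = 0.742
Since d/d_R < 1, the body is inside the Roche limit.

inside; d/d_R ≈ 0.742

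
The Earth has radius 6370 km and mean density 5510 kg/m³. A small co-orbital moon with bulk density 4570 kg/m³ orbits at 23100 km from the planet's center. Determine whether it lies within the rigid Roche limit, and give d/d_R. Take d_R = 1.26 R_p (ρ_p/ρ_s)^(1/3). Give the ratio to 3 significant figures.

outside; d/d_R ≈ 2.70

d_R = 1.26 × (6370 km) × (5510/4570)^(1/3) = 8543 km
d/d_R = (23100) / (8543) = 2.70
Since d/d_R > 1, the body is outside the Roche limit.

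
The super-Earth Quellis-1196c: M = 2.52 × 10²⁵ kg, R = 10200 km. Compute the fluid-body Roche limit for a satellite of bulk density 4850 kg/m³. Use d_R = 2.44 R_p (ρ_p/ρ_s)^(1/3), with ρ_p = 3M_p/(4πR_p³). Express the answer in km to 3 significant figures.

26200 km

ρ_p = 3M_p/(4πR_p³) = 3 × (2.52 × 10²⁵) / (4π × (1.02 × 10⁷ m)³) = 5670 kg/m³
d_R = 2.44 × 10200 km × (5670/4850)^(1/3)
    = 26200 km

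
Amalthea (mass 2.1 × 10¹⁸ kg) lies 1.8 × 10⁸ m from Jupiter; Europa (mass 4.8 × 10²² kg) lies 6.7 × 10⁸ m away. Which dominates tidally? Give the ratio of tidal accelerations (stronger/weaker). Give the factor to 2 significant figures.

The tide-raising term goes as M/d³ (the gradient of a 1/d² field).
Amalthea: (2.1 × 10¹⁸) / (1.8 × 10⁸)³ = 3.601 × 10⁻⁷
Europa: (4.8 × 10²²) / (6.7 × 10⁸)³ = 1.596 × 10⁻⁴
Ratio (larger/smaller) = 440

Europa, by a factor of ≈ 440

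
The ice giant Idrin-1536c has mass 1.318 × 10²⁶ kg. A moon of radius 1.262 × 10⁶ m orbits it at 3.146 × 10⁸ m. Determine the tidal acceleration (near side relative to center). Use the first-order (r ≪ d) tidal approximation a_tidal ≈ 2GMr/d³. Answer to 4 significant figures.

a_tidal = 2GMr/d³
        = 2 × (6.674 × 10⁻¹¹) × (1.318 × 10²⁶) × (1.262 × 10⁶) / (3.146 × 10⁸)³
        = 7.130 × 10⁻⁴ m/s²

7.130 × 10⁻⁴ m/s²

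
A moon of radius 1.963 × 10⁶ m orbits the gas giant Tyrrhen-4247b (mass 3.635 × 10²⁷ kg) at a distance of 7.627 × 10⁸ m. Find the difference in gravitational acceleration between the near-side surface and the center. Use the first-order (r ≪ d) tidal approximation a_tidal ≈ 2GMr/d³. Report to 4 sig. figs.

Δg = 2GMr/d³
   = 2 × (6.674 × 10⁻¹¹) × (3.635 × 10²⁷) × (1.963 × 10⁶) / (7.627 × 10⁸)³
   = 2.147 × 10⁻³ m/s²

2.147 × 10⁻³ m/s²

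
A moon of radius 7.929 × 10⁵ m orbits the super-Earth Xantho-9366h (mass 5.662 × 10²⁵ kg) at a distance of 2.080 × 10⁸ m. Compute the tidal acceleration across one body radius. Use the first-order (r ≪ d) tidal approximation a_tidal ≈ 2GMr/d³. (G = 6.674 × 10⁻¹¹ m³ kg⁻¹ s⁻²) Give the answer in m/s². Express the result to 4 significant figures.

6.659 × 10⁻⁴ m/s²

The tidal stretch is the gradient of GM/d² times the body's extent r, hence the 1/d³ dependence.
Δa = 2GMr/d³
   = 2 × (6.674 × 10⁻¹¹) × (5.662 × 10²⁵) × (7.929 × 10⁵) / (2.080 × 10⁸)³
   = 6.659 × 10⁻⁴ m/s²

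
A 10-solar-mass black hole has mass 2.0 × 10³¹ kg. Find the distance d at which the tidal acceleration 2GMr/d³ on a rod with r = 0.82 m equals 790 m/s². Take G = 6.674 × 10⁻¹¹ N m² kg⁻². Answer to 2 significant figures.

1.4 × 10⁶ m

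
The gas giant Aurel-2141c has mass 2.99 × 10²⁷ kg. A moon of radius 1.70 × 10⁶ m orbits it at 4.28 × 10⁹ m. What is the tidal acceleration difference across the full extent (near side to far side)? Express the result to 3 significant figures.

1.73 × 10⁻⁵ m/s²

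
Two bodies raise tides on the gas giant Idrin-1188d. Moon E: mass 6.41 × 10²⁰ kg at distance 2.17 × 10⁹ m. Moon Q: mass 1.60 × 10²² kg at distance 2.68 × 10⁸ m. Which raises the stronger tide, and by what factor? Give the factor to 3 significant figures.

Moon Q, by a factor of ≈ 13300

Tidal acceleration ∝ M/d³, so compare M/d³ for each.
Moon E: (6.41 × 10²⁰) / (2.17 × 10⁹)³ = 6.273 × 10⁻⁸
Moon Q: (1.60 × 10²²) / (2.68 × 10⁸)³ = 8.312 × 10⁻⁴
Ratio (larger/smaller) = 13300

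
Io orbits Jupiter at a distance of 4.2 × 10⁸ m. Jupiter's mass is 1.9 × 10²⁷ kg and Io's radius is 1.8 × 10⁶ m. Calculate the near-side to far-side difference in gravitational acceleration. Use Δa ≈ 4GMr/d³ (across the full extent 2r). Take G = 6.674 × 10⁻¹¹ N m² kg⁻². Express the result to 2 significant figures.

1.2 × 10⁻² m/s²

Δg = 4GMr/d³
   = 4 × (6.674 × 10⁻¹¹) × (1.9 × 10²⁷) × (1.8 × 10⁶) / (4.2 × 10⁸)³
   = 1.2 × 10⁻² m/s²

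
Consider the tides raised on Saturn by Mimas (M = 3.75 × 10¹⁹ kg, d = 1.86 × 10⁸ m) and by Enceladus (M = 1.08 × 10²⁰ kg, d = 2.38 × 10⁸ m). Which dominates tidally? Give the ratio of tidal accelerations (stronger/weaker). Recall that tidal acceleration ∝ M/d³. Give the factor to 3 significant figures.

Tidal stretch scales as M/d³; compute that for each body.
Mimas: (3.75 × 10¹⁹) / (1.86 × 10⁸)³ = 5.828 × 10⁻⁶
Enceladus: (1.08 × 10²⁰) / (2.38 × 10⁸)³ = 8.011 × 10⁻⁶
Ratio (larger/smaller) = 1.37

Enceladus, by a factor of ≈ 1.37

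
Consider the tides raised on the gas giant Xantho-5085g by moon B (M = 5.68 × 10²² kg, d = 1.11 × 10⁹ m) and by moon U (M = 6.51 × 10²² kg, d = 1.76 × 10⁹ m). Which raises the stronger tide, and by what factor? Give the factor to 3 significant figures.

Moon B, by a factor of ≈ 3.48

Compare M/d³ for the two perturbers:
Moon B: (5.68 × 10²²) / (1.11 × 10⁹)³ = 4.153 × 10⁻⁵
Moon U: (6.51 × 10²²) / (1.76 × 10⁹)³ = 1.194 × 10⁻⁵
Ratio (larger/smaller) = 3.48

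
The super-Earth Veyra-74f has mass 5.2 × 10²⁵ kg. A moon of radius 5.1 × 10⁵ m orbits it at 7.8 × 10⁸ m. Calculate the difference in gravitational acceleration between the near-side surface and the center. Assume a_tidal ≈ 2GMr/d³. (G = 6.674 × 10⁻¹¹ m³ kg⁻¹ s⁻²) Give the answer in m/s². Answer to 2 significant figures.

The tidal stretch is the gradient of GM/d² times the body's extent r, hence the 1/d³ dependence.
Δa = 2GMr/d³
   = 2 × (6.674 × 10⁻¹¹) × (5.2 × 10²⁵) × (5.1 × 10⁵) / (7.8 × 10⁸)³
   = 7.5 × 10⁻⁶ m/s²

7.5 × 10⁻⁶ m/s²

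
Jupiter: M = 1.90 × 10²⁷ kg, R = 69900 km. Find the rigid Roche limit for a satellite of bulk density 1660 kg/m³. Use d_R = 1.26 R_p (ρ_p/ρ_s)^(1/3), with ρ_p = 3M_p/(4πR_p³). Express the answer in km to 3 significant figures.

81800 km

ρ_p = 3M_p/(4πR_p³) = 3 × (1.90 × 10²⁷) / (4π × (6.99 × 10⁷ m)³) = 1330 kg/m³
d_R = 1.26 × 69900 km × (1330/1660)^(1/3)
    = 81800 km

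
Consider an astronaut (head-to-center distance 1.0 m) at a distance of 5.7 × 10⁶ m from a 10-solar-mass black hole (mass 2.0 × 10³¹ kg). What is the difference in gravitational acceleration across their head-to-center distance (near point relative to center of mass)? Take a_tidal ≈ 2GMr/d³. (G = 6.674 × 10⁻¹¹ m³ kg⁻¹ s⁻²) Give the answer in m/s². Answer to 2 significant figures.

1.4 × 10¹ m/s²

Δa = 2GMr/d³
   = 2 × (6.674 × 10⁻¹¹) × (2.0 × 10³¹) × (1.0) / (5.7 × 10⁶)³
   = 1.4 × 10¹ m/s²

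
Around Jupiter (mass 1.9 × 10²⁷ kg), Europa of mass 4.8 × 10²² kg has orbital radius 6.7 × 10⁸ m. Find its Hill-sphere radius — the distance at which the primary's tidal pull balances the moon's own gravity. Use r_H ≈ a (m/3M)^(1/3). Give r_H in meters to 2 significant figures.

1.4 × 10⁷ m

r_H ≈ a (m/3M)^(1/3)
    = (6.7 × 10⁸) × (4.8 × 10²² / (3 × 1.9 × 10²⁷))^(1/3)
    = 1.4 × 10⁷ m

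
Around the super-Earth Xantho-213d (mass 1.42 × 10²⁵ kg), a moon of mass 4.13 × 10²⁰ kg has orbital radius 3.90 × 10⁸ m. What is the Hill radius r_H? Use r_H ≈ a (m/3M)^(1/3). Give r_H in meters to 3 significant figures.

r_H ≈ a (m/3M)^(1/3)
    = (3.90 × 10⁸) × (4.13 × 10²⁰ / (3 × 1.42 × 10²⁵))^(1/3)
    = 8.32 × 10⁶ m

8.32 × 10⁶ m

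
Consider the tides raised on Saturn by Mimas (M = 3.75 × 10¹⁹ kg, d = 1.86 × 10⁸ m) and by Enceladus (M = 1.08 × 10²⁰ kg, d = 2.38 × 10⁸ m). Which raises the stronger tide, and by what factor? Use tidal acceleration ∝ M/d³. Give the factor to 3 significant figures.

Tidal stretch scales as M/d³; compute that for each body.
Mimas: (3.75 × 10¹⁹) / (1.86 × 10⁸)³ = 5.828 × 10⁻⁶
Enceladus: (1.08 × 10²⁰) / (2.38 × 10⁸)³ = 8.011 × 10⁻⁶
Ratio (larger/smaller) = 1.37

Enceladus, by a factor of ≈ 1.37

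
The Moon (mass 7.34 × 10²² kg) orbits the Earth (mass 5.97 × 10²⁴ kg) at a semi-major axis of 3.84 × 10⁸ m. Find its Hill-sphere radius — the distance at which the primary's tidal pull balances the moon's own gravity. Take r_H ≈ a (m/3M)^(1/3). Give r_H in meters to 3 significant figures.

r_H ≈ a (m/3M)^(1/3)
    = (3.84 × 10⁸) × (7.34 × 10²² / (3 × 5.97 × 10²⁴))^(1/3)
    = 6.15 × 10⁷ m

6.15 × 10⁷ m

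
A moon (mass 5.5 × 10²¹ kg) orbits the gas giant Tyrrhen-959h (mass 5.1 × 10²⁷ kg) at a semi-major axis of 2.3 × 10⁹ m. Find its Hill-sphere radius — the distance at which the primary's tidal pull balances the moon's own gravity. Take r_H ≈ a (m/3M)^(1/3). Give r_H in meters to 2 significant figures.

r_H ≈ a (m/3M)^(1/3)
    = (2.3 × 10⁹) × (5.5 × 10²¹ / (3 × 5.1 × 10²⁷))^(1/3)
    = 1.6 × 10⁷ m

1.6 × 10⁷ m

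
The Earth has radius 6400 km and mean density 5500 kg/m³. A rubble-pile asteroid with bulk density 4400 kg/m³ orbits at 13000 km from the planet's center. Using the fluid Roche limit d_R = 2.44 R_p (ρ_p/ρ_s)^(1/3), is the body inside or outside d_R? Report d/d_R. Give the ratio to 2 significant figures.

d_R = 2.44 × (6400 km) × (5500/4400)^(1/3) = 16820 km
d/d_R = (13000) / (16820) = 0.77
Since d/d_R < 1, the body is inside the Roche limit.

inside; d/d_R ≈ 0.77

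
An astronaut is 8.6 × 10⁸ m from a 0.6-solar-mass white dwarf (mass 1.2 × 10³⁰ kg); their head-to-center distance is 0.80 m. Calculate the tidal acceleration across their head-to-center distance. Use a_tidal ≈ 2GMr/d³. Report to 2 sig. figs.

2.0 × 10⁻⁷ m/s²

a_tidal = 2GMr/d³
        = 2 × (6.674 × 10⁻¹¹) × (1.2 × 10³⁰) × (0.80) / (8.6 × 10⁸)³
        = 2.0 × 10⁻⁷ m/s²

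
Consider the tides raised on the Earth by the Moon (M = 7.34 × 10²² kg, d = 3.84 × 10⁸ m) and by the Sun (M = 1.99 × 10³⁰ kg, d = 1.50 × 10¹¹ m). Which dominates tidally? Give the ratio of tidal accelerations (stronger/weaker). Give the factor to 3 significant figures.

Tidal stretch scales as M/d³; compute that for each body.
The Moon: (7.34 × 10²²) / (3.84 × 10⁸)³ = 1.296 × 10⁻³
The Sun: (1.99 × 10³⁰) / (1.50 × 10¹¹)³ = 5.896 × 10⁻⁴
Ratio (larger/smaller) = 2.20

The Moon, by a factor of ≈ 2.20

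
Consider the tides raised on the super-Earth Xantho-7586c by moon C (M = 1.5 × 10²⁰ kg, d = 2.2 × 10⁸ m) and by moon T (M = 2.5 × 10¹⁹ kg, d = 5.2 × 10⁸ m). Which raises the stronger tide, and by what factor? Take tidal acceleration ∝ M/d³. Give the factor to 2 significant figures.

Compare M/d³ for the two perturbers:
Moon C: (1.5 × 10²⁰) / (2.2 × 10⁸)³ = 1.409 × 10⁻⁵
Moon T: (2.5 × 10¹⁹) / (5.2 × 10⁸)³ = 1.778 × 10⁻⁷
Ratio (larger/smaller) = 79

Moon C, by a factor of ≈ 79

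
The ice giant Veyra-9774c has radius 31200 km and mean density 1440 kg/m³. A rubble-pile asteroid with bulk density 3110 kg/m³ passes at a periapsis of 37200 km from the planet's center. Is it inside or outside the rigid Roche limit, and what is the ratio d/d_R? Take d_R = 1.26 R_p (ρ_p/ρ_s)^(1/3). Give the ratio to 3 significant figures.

outside; d/d_R ≈ 1.22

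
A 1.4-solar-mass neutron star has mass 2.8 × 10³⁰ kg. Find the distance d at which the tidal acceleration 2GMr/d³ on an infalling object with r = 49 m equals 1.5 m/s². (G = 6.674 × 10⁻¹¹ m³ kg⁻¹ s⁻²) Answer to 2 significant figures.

2.3 × 10⁷ m

2GMr/d³ = a_tidal  ⇒  d = (2GMr / a_tidal)^(1/3)
d = (2 × 6.674×10⁻¹¹ × (2.8 × 10³⁰) × (49) / (1.5))^(1/3)
  = 2.3 × 10⁷ m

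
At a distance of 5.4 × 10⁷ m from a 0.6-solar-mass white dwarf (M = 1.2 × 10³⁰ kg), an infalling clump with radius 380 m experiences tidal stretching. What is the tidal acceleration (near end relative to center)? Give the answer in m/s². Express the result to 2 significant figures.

3.9 × 10⁻¹ m/s²

Differencing GM/(d−r)² and GM/d² to first order in r/d gives 2GMr/d³.
Δg = 2GMr/d³
   = 2 × (6.674 × 10⁻¹¹) × (1.2 × 10³⁰) × (380) / (5.4 × 10⁷)³
   = 3.9 × 10⁻¹ m/s²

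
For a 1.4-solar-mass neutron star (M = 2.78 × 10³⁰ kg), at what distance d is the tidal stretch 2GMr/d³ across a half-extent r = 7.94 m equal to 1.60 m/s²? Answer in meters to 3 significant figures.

1.23 × 10⁷ m

2GMr/d³ = a_tidal  ⇒  d = (2GMr / a_tidal)^(1/3)
d = (2 × 6.674×10⁻¹¹ × (2.78 × 10³⁰) × (7.94) / (1.60))^(1/3)
  = 1.23 × 10⁷ m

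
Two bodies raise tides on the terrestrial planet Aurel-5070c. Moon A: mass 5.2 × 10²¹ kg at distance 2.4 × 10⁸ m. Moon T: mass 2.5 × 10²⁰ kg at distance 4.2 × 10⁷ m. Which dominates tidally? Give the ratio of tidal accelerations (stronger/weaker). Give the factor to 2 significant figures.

Moon T, by a factor of ≈ 9.0

Tidal stretch scales as M/d³; compute that for each body.
Moon A: (5.2 × 10²¹) / (2.4 × 10⁸)³ = 3.762 × 10⁻⁴
Moon T: (2.5 × 10²⁰) / (4.2 × 10⁷)³ = 3.374 × 10⁻³
Ratio (larger/smaller) = 9.0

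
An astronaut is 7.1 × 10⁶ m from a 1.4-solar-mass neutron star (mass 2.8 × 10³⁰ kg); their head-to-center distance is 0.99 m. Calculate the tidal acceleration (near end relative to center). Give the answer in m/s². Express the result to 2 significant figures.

The tidal stretch is the gradient of GM/d² times the body's extent r, hence the 1/d³ dependence.
Δa = 2GMr/d³
   = 2 × (6.674 × 10⁻¹¹) × (2.8 × 10³⁰) × (0.99) / (7.1 × 10⁶)³
   = 1.0 m/s²

1.0 m/s²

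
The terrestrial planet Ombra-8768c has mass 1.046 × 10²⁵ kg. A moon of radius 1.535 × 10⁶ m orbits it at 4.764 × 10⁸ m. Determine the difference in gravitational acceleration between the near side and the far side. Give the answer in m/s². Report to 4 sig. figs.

Δg = 4GMr/d³
   = 4 × (6.674 × 10⁻¹¹) × (1.046 × 10²⁵) × (1.535 × 10⁶) / (4.764 × 10⁸)³
   = 3.964 × 10⁻⁵ m/s²

3.964 × 10⁻⁵ m/s²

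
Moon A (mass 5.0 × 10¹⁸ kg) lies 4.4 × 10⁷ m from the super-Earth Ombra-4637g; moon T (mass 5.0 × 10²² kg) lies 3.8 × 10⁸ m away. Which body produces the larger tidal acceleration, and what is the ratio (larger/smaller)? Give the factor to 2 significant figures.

Moon T, by a factor of ≈ 16

Compare M/d³ for the two perturbers:
Moon A: (5.0 × 10¹⁸) / (4.4 × 10⁷)³ = 5.870 × 10⁻⁵
Moon T: (5.0 × 10²²) / (3.8 × 10⁸)³ = 9.112 × 10⁻⁴
Ratio (larger/smaller) = 16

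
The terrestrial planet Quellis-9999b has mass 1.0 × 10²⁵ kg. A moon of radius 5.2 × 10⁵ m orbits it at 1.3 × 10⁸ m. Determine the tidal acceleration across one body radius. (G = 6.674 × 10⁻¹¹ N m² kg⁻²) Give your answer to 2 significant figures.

3.2 × 10⁻⁴ m/s²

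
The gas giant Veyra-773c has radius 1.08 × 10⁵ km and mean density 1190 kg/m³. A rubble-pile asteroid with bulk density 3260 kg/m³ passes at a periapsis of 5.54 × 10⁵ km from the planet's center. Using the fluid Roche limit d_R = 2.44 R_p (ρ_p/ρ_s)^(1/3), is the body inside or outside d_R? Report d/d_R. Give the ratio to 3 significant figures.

outside; d/d_R ≈ 2.94

d_R = 2.44 × (1.08 × 10⁵ km) × (1190/3260)^(1/3) = 1.883 × 10⁵ km
d/d_R = (5.54 × 10⁵) / (1.883 × 10⁵) = 2.94
Since d/d_R > 1, the body is outside the Roche limit.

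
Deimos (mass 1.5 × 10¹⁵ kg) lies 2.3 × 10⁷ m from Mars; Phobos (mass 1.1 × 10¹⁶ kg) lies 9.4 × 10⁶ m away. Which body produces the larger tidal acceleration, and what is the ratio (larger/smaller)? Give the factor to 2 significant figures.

Tidal acceleration ∝ M/d³, so compare M/d³ for each.
Deimos: (1.5 × 10¹⁵) / (2.3 × 10⁷)³ = 1.233 × 10⁻⁷
Phobos: (1.1 × 10¹⁶) / (9.4 × 10⁶)³ = 1.324 × 10⁻⁵
Ratio (larger/smaller) = 110

Phobos, by a factor of ≈ 110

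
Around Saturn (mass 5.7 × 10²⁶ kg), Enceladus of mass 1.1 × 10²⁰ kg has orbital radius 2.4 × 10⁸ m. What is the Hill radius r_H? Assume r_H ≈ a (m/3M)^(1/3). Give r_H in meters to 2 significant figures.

r_H ≈ a (m/3M)^(1/3)
    = (2.4 × 10⁸) × (1.1 × 10²⁰ / (3 × 5.7 × 10²⁶))^(1/3)
    = 9.6 × 10⁵ m

9.6 × 10⁵ m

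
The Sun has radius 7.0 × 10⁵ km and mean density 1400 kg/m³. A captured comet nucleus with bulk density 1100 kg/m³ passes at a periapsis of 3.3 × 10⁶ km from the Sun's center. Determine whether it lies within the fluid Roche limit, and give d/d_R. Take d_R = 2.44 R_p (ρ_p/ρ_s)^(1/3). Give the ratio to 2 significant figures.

outside; d/d_R ≈ 1.8

d_R = 2.44 × (7.0 × 10⁵ km) × (1400/1100)^(1/3) = 1.851 × 10⁶ km
d/d_R = (3.3 × 10⁶) / (1.851 × 10⁶) = 1.8
Since d/d_R > 1, the body is outside the Roche limit.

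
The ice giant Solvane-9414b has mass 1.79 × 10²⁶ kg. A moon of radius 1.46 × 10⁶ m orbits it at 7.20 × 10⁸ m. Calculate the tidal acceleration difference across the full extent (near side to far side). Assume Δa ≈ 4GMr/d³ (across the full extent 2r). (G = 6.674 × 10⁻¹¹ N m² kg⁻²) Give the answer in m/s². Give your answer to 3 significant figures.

a_tidal = 4GMr/d³
        = 4 × (6.674 × 10⁻¹¹) × (1.79 × 10²⁶) × (1.46 × 10⁶) / (7.20 × 10⁸)³
        = 1.87 × 10⁻⁴ m/s²

1.87 × 10⁻⁴ m/s²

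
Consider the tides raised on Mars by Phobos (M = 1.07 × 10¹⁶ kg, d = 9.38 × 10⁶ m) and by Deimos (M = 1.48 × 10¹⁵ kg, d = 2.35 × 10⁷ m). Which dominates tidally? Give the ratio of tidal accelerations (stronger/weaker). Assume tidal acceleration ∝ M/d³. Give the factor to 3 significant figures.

Phobos, by a factor of ≈ 114

Tidal stretch scales as M/d³; compute that for each body.
Phobos: (1.07 × 10¹⁶) / (9.38 × 10⁶)³ = 1.297 × 10⁻⁵
Deimos: (1.48 × 10¹⁵) / (2.35 × 10⁷)³ = 1.140 × 10⁻⁷
Ratio (larger/smaller) = 114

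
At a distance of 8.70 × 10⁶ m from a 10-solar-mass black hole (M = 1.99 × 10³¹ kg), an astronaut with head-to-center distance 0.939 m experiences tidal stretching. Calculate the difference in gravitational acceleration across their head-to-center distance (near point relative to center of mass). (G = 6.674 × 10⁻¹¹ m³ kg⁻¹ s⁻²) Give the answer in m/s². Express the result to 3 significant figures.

3.79 m/s²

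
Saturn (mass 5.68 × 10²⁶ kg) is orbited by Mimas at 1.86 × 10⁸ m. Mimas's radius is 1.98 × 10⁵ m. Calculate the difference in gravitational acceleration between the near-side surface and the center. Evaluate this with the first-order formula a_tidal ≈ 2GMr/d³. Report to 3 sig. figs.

2.33 × 10⁻³ m/s²

Δg = 2GMr/d³
   = 2 × (6.674 × 10⁻¹¹) × (5.68 × 10²⁶) × (1.98 × 10⁵) / (1.86 × 10⁸)³
   = 2.33 × 10⁻³ m/s²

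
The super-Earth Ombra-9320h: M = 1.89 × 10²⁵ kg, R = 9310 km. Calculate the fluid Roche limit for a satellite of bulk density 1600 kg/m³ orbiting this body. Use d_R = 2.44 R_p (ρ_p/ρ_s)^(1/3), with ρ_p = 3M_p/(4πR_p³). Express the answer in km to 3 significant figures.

ρ_p = 3M_p/(4πR_p³) = 3 × (1.89 × 10²⁵) / (4π × (9.31 × 10⁶ m)³) = 5590 kg/m³
d_R = 2.44 × 9310 km × (5590/1600)^(1/3)
    = 34500 km

34500 km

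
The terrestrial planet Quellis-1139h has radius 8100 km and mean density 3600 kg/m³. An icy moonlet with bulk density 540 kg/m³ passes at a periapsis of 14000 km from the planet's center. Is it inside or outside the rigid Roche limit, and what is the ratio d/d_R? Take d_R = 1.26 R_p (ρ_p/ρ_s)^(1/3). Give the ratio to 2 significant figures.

d_R = 1.26 × (8100 km) × (3600/540)^(1/3) = 19210 km
d/d_R = (14000) / (19210) = 0.73
Since d/d_R < 1, the body is inside the Roche limit.

inside; d/d_R ≈ 0.73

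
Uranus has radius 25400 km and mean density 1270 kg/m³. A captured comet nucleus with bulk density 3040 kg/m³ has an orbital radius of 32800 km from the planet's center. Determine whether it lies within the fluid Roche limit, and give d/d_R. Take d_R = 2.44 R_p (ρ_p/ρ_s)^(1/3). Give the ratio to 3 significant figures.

inside; d/d_R ≈ 0.708

d_R = 2.44 × (25400 km) × (1270/3040)^(1/3) = 46330 km
d/d_R = (32800) / (46330) = 0.708
Since d/d_R < 1, the body is inside the Roche limit.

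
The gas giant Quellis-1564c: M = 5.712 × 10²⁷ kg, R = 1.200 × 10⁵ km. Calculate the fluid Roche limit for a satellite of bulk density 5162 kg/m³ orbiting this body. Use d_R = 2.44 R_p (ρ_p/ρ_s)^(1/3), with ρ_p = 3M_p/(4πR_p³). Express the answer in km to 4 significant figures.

1.566 × 10⁵ km

ρ_p = 3M_p/(4πR_p³) = 3 × (5.712 × 10²⁷) / (4π × (1.200 × 10⁸ m)³) = 789.1 kg/m³
d_R = 2.44 × 1.200 × 10⁵ km × (789.1/5162)^(1/3)
    = 1.566 × 10⁵ km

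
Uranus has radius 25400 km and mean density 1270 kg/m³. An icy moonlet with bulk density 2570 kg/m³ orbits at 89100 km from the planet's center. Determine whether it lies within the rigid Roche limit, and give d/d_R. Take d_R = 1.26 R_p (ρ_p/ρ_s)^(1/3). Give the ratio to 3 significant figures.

d_R = 1.26 × (25400 km) × (1270/2570)^(1/3) = 25300 km
d/d_R = (89100) / (25300) = 3.52
Since d/d_R > 1, the body is outside the Roche limit.

outside; d/d_R ≈ 3.52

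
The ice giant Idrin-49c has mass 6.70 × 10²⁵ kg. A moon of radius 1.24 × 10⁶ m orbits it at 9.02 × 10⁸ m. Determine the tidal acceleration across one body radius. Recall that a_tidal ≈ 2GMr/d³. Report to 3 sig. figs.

Δa = 2GMr/d³
   = 2 × (6.674 × 10⁻¹¹) × (6.70 × 10²⁵) × (1.24 × 10⁶) / (9.02 × 10⁸)³
   = 1.51 × 10⁻⁵ m/s²

1.51 × 10⁻⁵ m/s²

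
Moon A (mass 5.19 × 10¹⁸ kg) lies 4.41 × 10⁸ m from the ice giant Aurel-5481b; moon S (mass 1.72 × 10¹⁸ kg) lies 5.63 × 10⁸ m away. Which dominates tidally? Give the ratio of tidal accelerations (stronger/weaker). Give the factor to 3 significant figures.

Compare M/d³ for the two perturbers:
Moon A: (5.19 × 10¹⁸) / (4.41 × 10⁸)³ = 6.051 × 10⁻⁸
Moon S: (1.72 × 10¹⁸) / (5.63 × 10⁸)³ = 9.638 × 10⁻⁹
Ratio (larger/smaller) = 6.28

Moon A, by a factor of ≈ 6.28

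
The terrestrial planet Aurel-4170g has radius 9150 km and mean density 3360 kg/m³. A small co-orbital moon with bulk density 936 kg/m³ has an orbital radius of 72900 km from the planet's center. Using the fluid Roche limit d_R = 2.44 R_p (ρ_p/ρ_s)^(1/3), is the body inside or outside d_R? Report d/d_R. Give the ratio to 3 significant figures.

outside; d/d_R ≈ 2.13

d_R = 2.44 × (9150 km) × (3360/936)^(1/3) = 34180 km
d/d_R = (72900) / (34180) = 2.13
Since d/d_R > 1, the body is outside the Roche limit.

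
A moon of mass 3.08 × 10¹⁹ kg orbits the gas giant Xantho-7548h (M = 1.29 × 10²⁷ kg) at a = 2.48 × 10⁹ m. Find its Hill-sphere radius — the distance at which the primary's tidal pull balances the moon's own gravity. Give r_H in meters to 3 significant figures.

r_H ≈ a (m/3M)^(1/3)
    = (2.48 × 10⁹) × (3.08 × 10¹⁹ / (3 × 1.29 × 10²⁷))^(1/3)
    = 4.95 × 10⁶ m

4.95 × 10⁶ m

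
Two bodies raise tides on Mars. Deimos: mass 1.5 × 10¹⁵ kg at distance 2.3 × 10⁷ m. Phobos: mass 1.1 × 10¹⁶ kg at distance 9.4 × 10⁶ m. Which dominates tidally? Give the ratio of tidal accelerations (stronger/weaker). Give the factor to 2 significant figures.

Phobos, by a factor of ≈ 110

Tidal acceleration ∝ M/d³, so compare M/d³ for each.
Deimos: (1.5 × 10¹⁵) / (2.3 × 10⁷)³ = 1.233 × 10⁻⁷
Phobos: (1.1 × 10¹⁶) / (9.4 × 10⁶)³ = 1.324 × 10⁻⁵
Ratio (larger/smaller) = 110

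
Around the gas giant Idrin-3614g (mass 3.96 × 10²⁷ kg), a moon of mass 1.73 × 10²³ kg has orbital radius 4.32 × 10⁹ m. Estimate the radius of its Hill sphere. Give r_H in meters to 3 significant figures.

1.05 × 10⁸ m

r_H ≈ a (m/3M)^(1/3)
    = (4.32 × 10⁹) × (1.73 × 10²³ / (3 × 3.96 × 10²⁷))^(1/3)
    = 1.05 × 10⁸ m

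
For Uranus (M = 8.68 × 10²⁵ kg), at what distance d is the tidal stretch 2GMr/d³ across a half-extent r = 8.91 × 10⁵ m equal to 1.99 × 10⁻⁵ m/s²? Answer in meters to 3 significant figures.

8.04 × 10⁸ m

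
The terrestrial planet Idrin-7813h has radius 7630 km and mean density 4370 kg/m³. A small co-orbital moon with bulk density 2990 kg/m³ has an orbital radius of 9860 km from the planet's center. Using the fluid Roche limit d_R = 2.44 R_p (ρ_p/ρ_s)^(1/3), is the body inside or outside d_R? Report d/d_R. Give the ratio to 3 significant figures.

d_R = 2.44 × (7630 km) × (4370/2990)^(1/3) = 21130 km
d/d_R = (9860) / (21130) = 0.467
Since d/d_R < 1, the body is inside the Roche limit.

inside; d/d_R ≈ 0.467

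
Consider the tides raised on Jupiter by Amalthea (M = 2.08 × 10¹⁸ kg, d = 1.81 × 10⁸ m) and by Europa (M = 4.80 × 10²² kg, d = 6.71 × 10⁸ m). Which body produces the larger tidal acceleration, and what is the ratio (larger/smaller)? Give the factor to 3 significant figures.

Europa, by a factor of ≈ 453

Compare M/d³ for the two perturbers:
Amalthea: (2.08 × 10¹⁸) / (1.81 × 10⁸)³ = 3.508 × 10⁻⁷
Europa: (4.80 × 10²²) / (6.71 × 10⁸)³ = 1.589 × 10⁻⁴
Ratio (larger/smaller) = 453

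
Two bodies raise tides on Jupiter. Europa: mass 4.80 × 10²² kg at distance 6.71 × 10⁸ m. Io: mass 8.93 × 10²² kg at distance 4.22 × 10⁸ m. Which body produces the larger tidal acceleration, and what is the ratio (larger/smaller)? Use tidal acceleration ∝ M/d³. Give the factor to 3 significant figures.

Io, by a factor of ≈ 7.48

Tidal acceleration ∝ M/d³, so compare M/d³ for each.
Europa: (4.80 × 10²²) / (6.71 × 10⁸)³ = 1.589 × 10⁻⁴
Io: (8.93 × 10²²) / (4.22 × 10⁸)³ = 1.188 × 10⁻³
Ratio (larger/smaller) = 7.48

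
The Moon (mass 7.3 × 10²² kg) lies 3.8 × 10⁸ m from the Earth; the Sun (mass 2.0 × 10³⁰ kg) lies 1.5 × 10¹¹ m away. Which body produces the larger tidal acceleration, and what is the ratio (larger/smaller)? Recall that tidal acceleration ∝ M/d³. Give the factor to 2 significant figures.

The Moon, by a factor of ≈ 2.2

The tide-raising term goes as M/d³ (the gradient of a 1/d² field).
The Moon: (7.3 × 10²²) / (3.8 × 10⁸)³ = 1.330 × 10⁻³
The Sun: (2.0 × 10³⁰) / (1.5 × 10¹¹)³ = 5.926 × 10⁻⁴
Ratio (larger/smaller) = 2.2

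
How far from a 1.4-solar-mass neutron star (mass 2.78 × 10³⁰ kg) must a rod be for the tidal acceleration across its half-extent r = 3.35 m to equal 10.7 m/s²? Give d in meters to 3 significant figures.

4.88 × 10⁶ m

2GMr/d³ = a_tidal  ⇒  d = (2GMr / a_tidal)^(1/3)
d = (2 × 6.674×10⁻¹¹ × (2.78 × 10³⁰) × (3.35) / (10.7))^(1/3)
  = 4.88 × 10⁶ m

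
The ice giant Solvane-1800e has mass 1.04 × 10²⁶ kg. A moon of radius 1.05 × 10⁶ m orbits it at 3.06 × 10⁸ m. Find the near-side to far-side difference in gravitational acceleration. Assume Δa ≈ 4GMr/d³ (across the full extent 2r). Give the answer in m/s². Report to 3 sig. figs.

Near-to-far spans 2r, so the tidal difference is twice the near-to-center value: 4GMr/d³.
Δa = 4GMr/d³
   = 4 × (6.674 × 10⁻¹¹) × (1.04 × 10²⁶) × (1.05 × 10⁶) / (3.06 × 10⁸)³
   = 1.02 × 10⁻³ m/s²

1.02 × 10⁻³ m/s²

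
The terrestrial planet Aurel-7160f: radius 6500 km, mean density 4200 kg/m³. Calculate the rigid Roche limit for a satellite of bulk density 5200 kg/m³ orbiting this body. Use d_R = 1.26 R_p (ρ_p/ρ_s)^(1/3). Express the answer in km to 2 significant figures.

7600 km

d_R = 1.26 × 6500 km × (4200/5200)^(1/3)
    = 7600 km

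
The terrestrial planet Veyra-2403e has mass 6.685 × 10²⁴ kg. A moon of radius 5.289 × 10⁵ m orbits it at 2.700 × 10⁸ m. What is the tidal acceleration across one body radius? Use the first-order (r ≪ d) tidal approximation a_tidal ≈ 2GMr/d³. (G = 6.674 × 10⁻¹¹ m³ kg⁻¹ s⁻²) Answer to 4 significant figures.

a_tidal = 2GMr/d³
        = 2 × (6.674 × 10⁻¹¹) × (6.685 × 10²⁴) × (5.289 × 10⁵) / (2.700 × 10⁸)³
        = 2.398 × 10⁻⁵ m/s²

2.398 × 10⁻⁵ m/s²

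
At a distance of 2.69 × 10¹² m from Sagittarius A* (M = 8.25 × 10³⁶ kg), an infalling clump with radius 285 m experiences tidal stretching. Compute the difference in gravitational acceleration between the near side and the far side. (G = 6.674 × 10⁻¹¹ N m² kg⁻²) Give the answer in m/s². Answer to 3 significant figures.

3.22 × 10⁻⁸ m/s²

a_tidal = 4GMr/d³
        = 4 × (6.674 × 10⁻¹¹) × (8.25 × 10³⁶) × (285) / (2.69 × 10¹²)³
        = 3.22 × 10⁻⁸ m/s²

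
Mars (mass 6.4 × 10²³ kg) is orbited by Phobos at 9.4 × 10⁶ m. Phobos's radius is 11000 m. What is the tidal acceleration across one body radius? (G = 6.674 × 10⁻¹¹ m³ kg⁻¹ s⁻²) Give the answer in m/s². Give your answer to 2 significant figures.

1.1 × 10⁻³ m/s²

Δg = 2GMr/d³
   = 2 × (6.674 × 10⁻¹¹) × (6.4 × 10²³) × (11000) / (9.4 × 10⁶)³
   = 1.1 × 10⁻³ m/s²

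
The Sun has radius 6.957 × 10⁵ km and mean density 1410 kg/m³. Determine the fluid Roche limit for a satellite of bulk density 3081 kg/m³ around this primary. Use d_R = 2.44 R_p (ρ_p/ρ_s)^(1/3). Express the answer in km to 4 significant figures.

1.308 × 10⁶ km

d_R = 2.44 × 6.957 × 10⁵ km × (1410/3081)^(1/3)
    = 1.308 × 10⁶ km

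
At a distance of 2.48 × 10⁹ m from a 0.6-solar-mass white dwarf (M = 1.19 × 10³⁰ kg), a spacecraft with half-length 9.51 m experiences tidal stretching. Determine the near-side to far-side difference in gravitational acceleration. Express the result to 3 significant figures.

a_tidal = 4GMr/d³
        = 4 × (6.674 × 10⁻¹¹) × (1.19 × 10³⁰) × (9.51) / (2.48 × 10⁹)³
        = 1.98 × 10⁻⁷ m/s²

1.98 × 10⁻⁷ m/s²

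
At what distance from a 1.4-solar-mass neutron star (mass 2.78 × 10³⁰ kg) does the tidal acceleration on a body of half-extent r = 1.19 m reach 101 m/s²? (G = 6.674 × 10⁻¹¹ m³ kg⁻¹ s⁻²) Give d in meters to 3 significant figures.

1.64 × 10⁶ m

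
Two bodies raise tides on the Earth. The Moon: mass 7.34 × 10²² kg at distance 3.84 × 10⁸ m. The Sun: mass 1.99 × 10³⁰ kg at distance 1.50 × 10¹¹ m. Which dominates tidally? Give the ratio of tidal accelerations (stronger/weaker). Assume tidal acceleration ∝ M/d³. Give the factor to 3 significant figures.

Tidal acceleration ∝ M/d³, so compare M/d³ for each.
The Moon: (7.34 × 10²²) / (3.84 × 10⁸)³ = 1.296 × 10⁻³
The Sun: (1.99 × 10³⁰) / (1.50 × 10¹¹)³ = 5.896 × 10⁻⁴
Ratio (larger/smaller) = 2.20

The Moon, by a factor of ≈ 2.20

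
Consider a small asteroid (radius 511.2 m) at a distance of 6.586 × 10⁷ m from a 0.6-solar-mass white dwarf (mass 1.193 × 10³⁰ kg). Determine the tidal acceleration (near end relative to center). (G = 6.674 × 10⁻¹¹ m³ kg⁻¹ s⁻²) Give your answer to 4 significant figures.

2.850 × 10⁻¹ m/s²

Δa = 2GMr/d³
   = 2 × (6.674 × 10⁻¹¹) × (1.193 × 10³⁰) × (511.2) / (6.586 × 10⁷)³
   = 2.850 × 10⁻¹ m/s²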